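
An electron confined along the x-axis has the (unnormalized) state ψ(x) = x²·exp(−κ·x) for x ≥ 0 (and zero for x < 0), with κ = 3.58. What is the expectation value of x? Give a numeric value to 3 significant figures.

0.698

⟨x⟩ = ∫ x·|ψ|² dx / ∫|ψ|² dx (integrals over the domain).
Every integrand reduces to terms xʲ·e^(−2κx) on [0, ∞); use ∫₀^∞ xʲ·e^(−2κx) dx = j!/(2κ)^(j+1).
State is unnormalized: ∫|ψ|² dx = 0.0012754, and ∫ψ*·x·ψ dx = 0.00089064, so ⟨x⟩ = 0.00089064 / 0.0012754.
⟨x⟩ = 0.69832.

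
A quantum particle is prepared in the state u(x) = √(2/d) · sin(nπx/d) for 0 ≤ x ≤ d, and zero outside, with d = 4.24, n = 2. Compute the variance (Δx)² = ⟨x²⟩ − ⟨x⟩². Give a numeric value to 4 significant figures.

1.270

Compute ⟨x⟩ and ⟨x²⟩ separately, then (Δx)² = ⟨x²⟩ − ⟨x⟩².
With sin²θ = (1 − cos2θ)/2 on 0 ≤ x ≤ d: ∫sin²(nπx/d) dx = d/2, ∫x·sin²(nπx/d) dx = d²/4, ∫x²·sin²(nπx/d) dx = d³·(1/6 − 1/(4n²π²)); higher powers xᵏ the same way, integrating xᵏ·cos(2nπx/d) by parts.
⟨x⟩ = 2.1200 and ⟨x²⟩ = 5.7648.
(Δx)² = 5.7648 − (2.1200)² = 1.2704.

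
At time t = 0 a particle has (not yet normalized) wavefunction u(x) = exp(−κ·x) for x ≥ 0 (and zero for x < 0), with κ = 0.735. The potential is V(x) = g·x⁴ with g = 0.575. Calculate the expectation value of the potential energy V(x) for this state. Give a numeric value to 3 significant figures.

⟨V⟩ = ∫ V(x)·|u|² dx / ∫|u|² dx.
Every integrand reduces to terms xʲ·e^(−2κx) on [0, ∞); use ∫₀^∞ xʲ·e^(−2κx) dx = j!/(2κ)^(j+1).
State is unnormalized: ∫|u|² dx = 0.68027, and ∫u*·V(x)·u dx = 2.0104, so ⟨V⟩ = 2.0104 / 0.68027.
⟨V⟩ = 2.9554.

2.96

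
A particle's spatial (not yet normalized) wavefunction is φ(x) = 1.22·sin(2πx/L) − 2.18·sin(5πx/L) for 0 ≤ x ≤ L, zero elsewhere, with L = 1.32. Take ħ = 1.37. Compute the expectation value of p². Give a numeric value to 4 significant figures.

p² φ = −ħ² d²φ/dx²; ⟨p²⟩ = −ħ² ∫ φ*·φ'' dx / ∫|φ|² dx.
d²/dx² sin(jπx/L) = −(jπ/L)²·sin(jπx/L); on 0 ≤ x ≤ L, ∫sin²(jπx/L) dx = L/2 and ∫sin(jπx/L)·sin(lπx/L) dx = 0 for j ≠ l, so only diagonal terms survive in ∫|φ|² and ∫φ·φ″; ∫φ·φ′ dx = [φ²/2] between the walls = 0.
State is unnormalized: ∫|φ|² dx = 4.1189, and ∫φ*·(−ħ² φ'') dx = 875.44, so ⟨p²⟩ = 875.44 / 4.1189.
⟨p²⟩ = 212.54.

212.5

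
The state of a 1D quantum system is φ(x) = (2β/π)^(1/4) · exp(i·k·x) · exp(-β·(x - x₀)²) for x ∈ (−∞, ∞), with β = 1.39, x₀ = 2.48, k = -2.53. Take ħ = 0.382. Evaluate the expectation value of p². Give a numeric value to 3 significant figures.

1.14

p² φ = −ħ² d²φ/dx²; ⟨p²⟩ = −ħ² ∫ φ*·φ'' dx.
Gaussian moments (u = x − x₀): ∫u^(2j)·e^(−2βu²) du = (2j−1)!!/(4β)^j · √(π/(2β)), odd powers integrate to 0; here √(π/(2β)) = 1.0630. Derivatives: φ′ = (ik − 2βu)·φ, φ″ = ((ik − 2βu)² − 2β)·φ; the odd-in-u pieces drop out.
⟨p²⟩ = 1.1369.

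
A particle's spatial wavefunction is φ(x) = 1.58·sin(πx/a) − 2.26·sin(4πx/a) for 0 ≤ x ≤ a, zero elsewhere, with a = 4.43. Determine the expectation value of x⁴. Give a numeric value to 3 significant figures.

74.0

⟨x⁴⟩ = ∫ x⁴·|φ|² dx / ∫|φ|² dx (integrals over the domain).
On 0 ≤ x ≤ a (j ≠ l): ∫sin²(jπx/a) dx = a/2, ∫sin(jπx/a)·sin(lπx/a) dx = 0; diagonal moments ∫x·sin²(jπx/a) dx = a²/4, ∫x²·sin²(jπx/a) dx = a³·(1/6 − 1/(4j²π²)); cross terms ∫x·sin(jπx/a)·sin(lπx/a) dx = 0 for j + l even and −4jla²/(π²(j² − l²)²) for j + l odd, ∫x²·sin(jπx/a)·sin(lπx/a) dx = (−1)^(j+l)·4jla³/(π²(j² − l²)²); higher powers the same way via product-to-sum and parts.
State is unnormalized: ∫|φ|² dx = 16.843, and ∫φ*·x⁴·φ dx = 1246.5, so ⟨x⁴⟩ = 1246.5 / 16.843.
⟨x⁴⟩ = 74.008.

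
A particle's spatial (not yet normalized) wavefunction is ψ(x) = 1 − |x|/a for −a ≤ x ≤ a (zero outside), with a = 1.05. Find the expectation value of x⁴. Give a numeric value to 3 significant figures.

⟨x⁴⟩ = ∫ x⁴·|ψ|² dx / ∫|ψ|² dx (integrals over the domain).
ψ is even, so ∫ over [−a, a] = 2∫₀ᵃ with ψ = 1 − x/a there: ∫₀ᵃ (1 − x/a)² dx = a/3, ∫₀ᵃ x²(1 − x/a)² dx = a³/30, ∫₀ᵃ x⁴(1 − x/a)² dx = a⁵/105.
State is unnormalized: ∫|ψ|² dx = 0.70000, and ∫ψ*·x⁴·ψ dx = 0.024310, so ⟨x⁴⟩ = 0.024310 / 0.70000.
⟨x⁴⟩ = 0.034729.

0.0347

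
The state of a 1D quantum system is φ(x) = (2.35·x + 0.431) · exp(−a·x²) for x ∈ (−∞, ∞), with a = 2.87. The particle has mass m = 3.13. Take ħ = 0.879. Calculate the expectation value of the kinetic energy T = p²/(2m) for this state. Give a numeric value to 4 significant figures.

T = −(ħ²/2m) d²/dx², so ⟨T⟩ = −(ħ²/2m) ∫ φ*·φ'' dx / ∫|φ|² dx; with m = 3.13.
Expand each integrand as polynomial × e^(−2ax²) and use ∫x^(2j)·e^(−2ax²) dx = (2j−1)!!/(4a)^j · √(π/(2a)), odd powers → 0; here √(π/(2a)) = 0.73981. Differentiate with the product rule, d/dx e^(−ax²) = −2ax·e^(−ax²).
State is unnormalized: ∫|φ|² dx = 0.49332, and ∫φ*·(−ħ²/2m · φ'') dx = 0.42688, so ⟨T⟩ = 0.42688 / 0.49332.
⟨T⟩ = 0.86533.

0.8653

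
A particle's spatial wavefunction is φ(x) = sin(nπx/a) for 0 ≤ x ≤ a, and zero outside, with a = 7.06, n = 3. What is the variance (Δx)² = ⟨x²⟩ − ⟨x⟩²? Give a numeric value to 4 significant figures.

3.873

Compute ⟨x⟩ and ⟨x²⟩ separately, then (Δx)² = ⟨x²⟩ − ⟨x⟩².
With sin²θ = (1 − cos2θ)/2 on 0 ≤ x ≤ a: ∫sin²(nπx/a) dx = a/2, ∫x·sin²(nπx/a) dx = a²/4, ∫x²·sin²(nπx/a) dx = a³·(1/6 − 1/(4n²π²)); higher powers xᵏ the same way, integrating xᵏ·cos(2nπx/a) by parts.
Normalization: ∫|φ|² dx = 3.5300.
⟨x⟩ = 3.5300 and ⟨x²⟩ = 16.334.
(Δx)² = 16.334 − (3.5300)² = 3.8731.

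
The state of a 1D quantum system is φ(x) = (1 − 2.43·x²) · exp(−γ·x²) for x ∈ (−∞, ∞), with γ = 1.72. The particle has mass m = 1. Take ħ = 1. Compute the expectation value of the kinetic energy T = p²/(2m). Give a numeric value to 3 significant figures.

T = −(ħ²/2m) d²/dx², so ⟨T⟩ = −(ħ²/2m) ∫ φ*·φ'' dx / ∫|φ|² dx; with m = 1.
Expand each integrand as polynomial × e^(−2γx²) and use ∫x^(2j)·e^(−2γx²) dx = (2j−1)!!/(4γ)^j · √(π/(2γ)), odd powers → 0; here √(π/(2γ)) = 0.95564. Differentiate with the product rule, d/dx e^(−γx²) = −2γx·e^(−γx²).
State is unnormalized: ∫|φ|² dx = 0.63823, and ∫φ*·(−ħ²/2m · φ'') dx = 2.1201, so ⟨T⟩ = 2.1201 / 0.63823.
⟨T⟩ = 3.3218.

3.32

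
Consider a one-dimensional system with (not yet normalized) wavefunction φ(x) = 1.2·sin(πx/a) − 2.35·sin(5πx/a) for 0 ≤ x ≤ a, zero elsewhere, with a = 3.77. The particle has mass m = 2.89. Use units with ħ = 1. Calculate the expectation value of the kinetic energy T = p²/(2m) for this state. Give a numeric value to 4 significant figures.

2.407

T = −(ħ²/2m) d²/dx², so ⟨T⟩ = −(ħ²/2m) ∫ φ*·φ'' dx / ∫|φ|² dx; with m = 2.89.
d²/dx² sin(jπx/a) = −(jπ/a)²·sin(jπx/a); on 0 ≤ x ≤ a, ∫sin²(jπx/a) dx = a/2 and ∫sin(jπx/a)·sin(lπx/a) dx = 0 for j ≠ l, so only diagonal terms survive in ∫|φ|² and ∫φ·φ″; ∫φ·φ′ dx = [φ²/2] between the walls = 0.
State is unnormalized: ∫|φ|² dx = 13.124, and ∫φ*·(−ħ²/2m · φ'') dx = 31.592, so ⟨T⟩ = 31.592 / 13.124.
⟨T⟩ = 2.4072.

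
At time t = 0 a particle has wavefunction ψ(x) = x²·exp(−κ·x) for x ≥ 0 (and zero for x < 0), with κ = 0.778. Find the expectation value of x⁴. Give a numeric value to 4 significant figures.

⟨x⁴⟩ = ∫ x⁴·|ψ|² dx / ∫|ψ|² dx (integrals over the domain).
Every integrand reduces to terms xʲ·e^(−2κx) on [0, ∞); use ∫₀^∞ xʲ·e^(−2κx) dx = j!/(2κ)^(j+1).
State is unnormalized: ∫|ψ|² dx = 2.6313, and ∫ψ*·x⁴·ψ dx = 754.11, so ⟨x⁴⟩ = 754.11 / 2.6313.
⟨x⁴⟩ = 286.60.

286.6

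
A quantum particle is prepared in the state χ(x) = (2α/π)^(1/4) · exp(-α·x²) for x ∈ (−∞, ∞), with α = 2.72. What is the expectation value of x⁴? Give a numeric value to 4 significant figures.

⟨x⁴⟩ = ∫ x⁴·|χ|² dx (integrals over the domain).
Gaussian moments: ∫x^(2j)·e^(−2αx²) dx = (2j−1)!!/(4α)^j · √(π/(2α)), odd powers integrate to 0; here √(π/(2α)) = 0.75993.
⟨x⁴⟩ = 0.025343.

0.02534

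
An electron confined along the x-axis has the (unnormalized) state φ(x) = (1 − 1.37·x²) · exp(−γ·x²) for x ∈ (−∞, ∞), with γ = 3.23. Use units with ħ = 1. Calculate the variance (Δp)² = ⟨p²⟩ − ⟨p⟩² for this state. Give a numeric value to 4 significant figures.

Compute ⟨p⟩ and ⟨p²⟩ separately; (Δp)² = ⟨p²⟩ − ⟨p⟩².
Expand each integrand as polynomial × e^(−2γx²) and use ∫x^(2j)·e^(−2γx²) dx = (2j−1)!!/(4γ)^j · √(π/(2γ)), odd powers → 0; here √(π/(2γ)) = 0.69736. Differentiate with the product rule, d/dx e^(−γx²) = −2γx·e^(−γx²).
Normalization: ∫|φ|² dx = 0.57299.
⟨p⟩ = 0.0000 and ⟨p²⟩ = 5.0742.
(Δp)² = 5.0742 − (0.0000)² = 5.0742.

5.074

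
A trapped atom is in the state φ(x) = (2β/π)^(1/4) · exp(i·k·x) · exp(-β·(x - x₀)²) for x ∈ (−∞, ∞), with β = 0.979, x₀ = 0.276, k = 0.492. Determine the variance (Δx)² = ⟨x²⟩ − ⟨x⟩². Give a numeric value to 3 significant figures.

Compute ⟨x⟩ and ⟨x²⟩ separately, then (Δx)² = ⟨x²⟩ − ⟨x⟩².
Gaussian moments (u = x − x₀): ∫u^(2j)·e^(−2βu²) du = (2j−1)!!/(4β)^j · √(π/(2β)), odd powers integrate to 0; here √(π/(2β)) = 1.2667.
⟨x⟩ = 0.27600 and ⟨x²⟩ = 0.33154.
(Δx)² = 0.33154 − (0.27600)² = 0.25536.

0.255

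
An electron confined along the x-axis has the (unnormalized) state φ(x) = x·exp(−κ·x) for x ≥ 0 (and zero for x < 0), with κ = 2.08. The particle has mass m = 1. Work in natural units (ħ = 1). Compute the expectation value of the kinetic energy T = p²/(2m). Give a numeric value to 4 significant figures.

T = −(ħ²/2m) d²/dx², so ⟨T⟩ = −(ħ²/2m) ∫ φ*·φ'' dx / ∫|φ|² dx; with m = 1.
Differentiate x·exp(−κ·x) with the product rule; every integrand then reduces to terms xʲ·e^(−2κx) on [0, ∞), with ∫₀^∞ xʲ·e^(−2κx) dx = j!/(2κ)^(j+1).
State is unnormalized: ∫|φ|² dx = 0.027781, and ∫φ*·(−ħ²/2m · φ'') dx = 0.060096, so ⟨T⟩ = 0.060096 / 0.027781.
⟨T⟩ = 2.1632.

2.163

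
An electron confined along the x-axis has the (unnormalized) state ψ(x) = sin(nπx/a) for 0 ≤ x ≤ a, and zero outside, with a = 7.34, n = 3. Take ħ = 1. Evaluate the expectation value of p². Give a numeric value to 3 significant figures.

p² ψ = −ħ² d²ψ/dx²; ⟨p²⟩ = −ħ² ∫ ψ*·ψ'' dx / ∫|ψ|² dx.
d/dx sin(nπx/a) = (nπ/a)·cos(nπx/a) and d²/dx² sin(nπx/a) = −(nπ/a)²·sin(nπx/a); on 0 ≤ x ≤ a, ∫sin²(nπx/a) dx = a/2 and ∫sin(nπx/a)·cos(nπx/a) dx = 0.
State is unnormalized: ∫|ψ|² dx = 3.6700, and ∫ψ*·(−ħ² ψ'') dx = 6.0508, so ⟨p²⟩ = 6.0508 / 3.6700.
⟨p²⟩ = 1.6487.

1.65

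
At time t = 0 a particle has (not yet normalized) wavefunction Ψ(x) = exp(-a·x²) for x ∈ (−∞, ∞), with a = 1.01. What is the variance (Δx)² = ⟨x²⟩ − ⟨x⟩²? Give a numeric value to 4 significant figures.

0.2475

Compute ⟨x⟩ and ⟨x²⟩ separately, then (Δx)² = ⟨x²⟩ − ⟨x⟩².
Gaussian moments: ∫x^(2j)·e^(−2ax²) dx = (2j−1)!!/(4a)^j · √(π/(2a)), odd powers integrate to 0; here √(π/(2a)) = 1.2471.
Normalization: ∫|Ψ|² dx = 1.2471.
⟨x⟩ = 0.0000 and ⟨x²⟩ = 0.24752.
(Δx)² = 0.24752 − (0.0000)² = 0.24752.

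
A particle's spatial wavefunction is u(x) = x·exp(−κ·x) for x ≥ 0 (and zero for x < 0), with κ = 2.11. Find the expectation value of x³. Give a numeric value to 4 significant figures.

⟨x³⟩ = ∫ x³·|u|² dx / ∫|u|² dx (integrals over the domain).
Every integrand reduces to terms xʲ·e^(−2κx) on [0, ∞); use ∫₀^∞ xʲ·e^(−2κx) dx = j!/(2κ)^(j+1).
State is unnormalized: ∫|u|² dx = 0.026613, and ∫u*·x³·u dx = 0.021247, so ⟨x³⟩ = 0.021247 / 0.026613.
⟨x³⟩ = 0.79839.

0.7984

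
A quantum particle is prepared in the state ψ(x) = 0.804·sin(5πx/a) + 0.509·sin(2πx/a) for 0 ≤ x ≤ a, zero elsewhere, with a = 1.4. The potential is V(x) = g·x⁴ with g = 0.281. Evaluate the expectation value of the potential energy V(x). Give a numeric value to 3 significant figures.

0.172

⟨V⟩ = ∫ V(x)·|ψ|² dx / ∫|ψ|² dx.
On 0 ≤ x ≤ a (j ≠ l): ∫sin²(jπx/a) dx = a/2, ∫sin(jπx/a)·sin(lπx/a) dx = 0; diagonal moments ∫x·sin²(jπx/a) dx = a²/4, ∫x²·sin²(jπx/a) dx = a³·(1/6 − 1/(4j²π²)); cross terms ∫x·sin(jπx/a)·sin(lπx/a) dx = 0 for j + l even and −4jla²/(π²(j² − l²)²) for j + l odd, ∫x²·sin(jπx/a)·sin(lπx/a) dx = (−1)^(j+l)·4jla³/(π²(j² − l²)²); higher powers the same way via product-to-sum and parts.
State is unnormalized: ∫|ψ|² dx = 0.63385, and ∫ψ*·V(x)·ψ dx = 0.10919, so ⟨V⟩ = 0.10919 / 0.63385.
⟨V⟩ = 0.17227.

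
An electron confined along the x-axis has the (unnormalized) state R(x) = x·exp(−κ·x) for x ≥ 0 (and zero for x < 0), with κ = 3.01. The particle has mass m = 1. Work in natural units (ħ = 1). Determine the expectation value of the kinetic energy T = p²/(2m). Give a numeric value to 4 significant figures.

T = −(ħ²/2m) d²/dx², so ⟨T⟩ = −(ħ²/2m) ∫ R*·R'' dx / ∫|R|² dx; with m = 1.
Differentiate x·exp(−κ·x) with the product rule; every integrand then reduces to terms xʲ·e^(−2κx) on [0, ∞), with ∫₀^∞ xʲ·e^(−2κx) dx = j!/(2κ)^(j+1).
State is unnormalized: ∫|R|² dx = 0.0091673, and ∫R*·(−ħ²/2m · R'') dx = 0.041528, so ⟨T⟩ = 0.041528 / 0.0091673.
⟨T⟩ = 4.5301.

4.530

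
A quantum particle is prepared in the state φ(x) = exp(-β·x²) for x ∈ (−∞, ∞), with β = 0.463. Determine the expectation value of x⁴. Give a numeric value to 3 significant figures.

0.875

⟨x⁴⟩ = ∫ x⁴·|φ|² dx / ∫|φ|² dx (integrals over the domain).
Gaussian moments: ∫x^(2j)·e^(−2βx²) dx = (2j−1)!!/(4β)^j · √(π/(2β)), odd powers integrate to 0; here √(π/(2β)) = 1.8419.
State is unnormalized: ∫|φ|² dx = 1.8419, and ∫φ*·x⁴·φ dx = 1.6110, so ⟨x⁴⟩ = 1.6110 / 1.8419.
⟨x⁴⟩ = 0.87466.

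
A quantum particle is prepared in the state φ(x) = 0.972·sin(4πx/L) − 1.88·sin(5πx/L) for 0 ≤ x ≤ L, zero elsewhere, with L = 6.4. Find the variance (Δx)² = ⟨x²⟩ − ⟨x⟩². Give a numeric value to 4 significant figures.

Compute ⟨x⟩ and ⟨x²⟩ separately, then (Δx)² = ⟨x²⟩ − ⟨x⟩².
On 0 ≤ x ≤ L (j ≠ l): ∫sin²(jπx/L) dx = L/2, ∫sin(jπx/L)·sin(lπx/L) dx = 0; diagonal moments ∫x·sin²(jπx/L) dx = L²/4, ∫x²·sin²(jπx/L) dx = L³·(1/6 − 1/(4j²π²)); cross terms ∫x·sin(jπx/L)·sin(lπx/L) dx = 0 for j + l even and −4jlL²/(π²(j² − l²)²) for j + l odd, ∫x²·sin(jπx/L)·sin(lπx/L) dx = (−1)^(j+l)·4jlL³/(π²(j² − l²)²); higher powers the same way via product-to-sum and parts.
Normalization: ∫|φ|² dx = 14.333.
⟨x⟩ = 4.2451 and ⟨x²⟩ = 20.249.
(Δx)² = 20.249 − (4.2451)² = 2.2282.

2.228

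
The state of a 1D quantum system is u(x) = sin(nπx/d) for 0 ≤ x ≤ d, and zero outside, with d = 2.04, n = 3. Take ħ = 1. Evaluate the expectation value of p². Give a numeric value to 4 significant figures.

p² u = −ħ² d²u/dx²; ⟨p²⟩ = −ħ² ∫ u*·u'' dx / ∫|u|² dx.
d/dx sin(nπx/d) = (nπ/d)·cos(nπx/d) and d²/dx² sin(nπx/d) = −(nπ/d)²·sin(nπx/d); on 0 ≤ x ≤ d, ∫sin²(nπx/d) dx = d/2 and ∫sin(nπx/d)·cos(nπx/d) dx = 0.
State is unnormalized: ∫|u|² dx = 1.0200, and ∫u*·(−ħ² u'') dx = 21.771, so ⟨p²⟩ = 21.771 / 1.0200.
⟨p²⟩ = 21.344.

21.34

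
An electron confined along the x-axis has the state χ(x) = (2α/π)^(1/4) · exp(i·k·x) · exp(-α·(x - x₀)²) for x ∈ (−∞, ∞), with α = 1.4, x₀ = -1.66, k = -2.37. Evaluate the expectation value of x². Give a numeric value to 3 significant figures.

2.93

⟨x²⟩ = ∫ x²·|χ|² dx (integrals over the domain).
Gaussian moments (u = x − x₀): ∫u^(2j)·e^(−2αu²) du = (2j−1)!!/(4α)^j · √(π/(2α)), odd powers integrate to 0; here √(π/(2α)) = 1.0592.
⟨x²⟩ = 2.9342.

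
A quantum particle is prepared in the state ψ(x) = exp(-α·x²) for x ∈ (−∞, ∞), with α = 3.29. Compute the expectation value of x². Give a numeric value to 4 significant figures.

⟨x²⟩ = ∫ x²·|ψ|² dx / ∫|ψ|² dx (integrals over the domain).
Gaussian moments: ∫x^(2j)·e^(−2αx²) dx = (2j−1)!!/(4α)^j · √(π/(2α)), odd powers integrate to 0; here √(π/(2α)) = 0.69097.
State is unnormalized: ∫|ψ|² dx = 0.69097, and ∫ψ*·x²·ψ dx = 0.052506, so ⟨x²⟩ = 0.052506 / 0.69097.
⟨x²⟩ = 0.075988.

0.07599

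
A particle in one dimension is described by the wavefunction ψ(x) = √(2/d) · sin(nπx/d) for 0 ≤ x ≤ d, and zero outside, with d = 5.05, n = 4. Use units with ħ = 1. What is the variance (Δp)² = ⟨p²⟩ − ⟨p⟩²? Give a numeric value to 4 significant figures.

6.192

Compute ⟨p⟩ and ⟨p²⟩ separately; (Δp)² = ⟨p²⟩ − ⟨p⟩².
d/dx sin(nπx/d) = (nπ/d)·cos(nπx/d) and d²/dx² sin(nπx/d) = −(nπ/d)²·sin(nπx/d); on 0 ≤ x ≤ d, ∫sin²(nπx/d) dx = d/2 and ∫sin(nπx/d)·cos(nπx/d) dx = 0.
⟨p⟩ = 0.0000 and ⟨p²⟩ = 6.1921.
(Δp)² = 6.1921 − (0.0000)² = 6.1921.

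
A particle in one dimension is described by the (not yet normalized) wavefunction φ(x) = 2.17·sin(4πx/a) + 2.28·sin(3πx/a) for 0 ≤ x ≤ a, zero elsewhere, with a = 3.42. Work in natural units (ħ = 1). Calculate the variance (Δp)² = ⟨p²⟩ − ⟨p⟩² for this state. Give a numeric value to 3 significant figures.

Compute ⟨p⟩ and ⟨p²⟩ separately; (Δp)² = ⟨p²⟩ − ⟨p⟩².
d²/dx² sin(jπx/a) = −(jπ/a)²·sin(jπx/a); on 0 ≤ x ≤ a, ∫sin²(jπx/a) dx = a/2 and ∫sin(jπx/a)·sin(lπx/a) dx = 0 for j ≠ l, so only diagonal terms survive in ∫|φ|² and ∫φ·φ″; ∫φ·φ′ dx = [φ²/2] between the walls = 0.
Normalization: ∫|φ|² dx = 16.941.
⟨p⟩ = 0.0000 and ⟨p²⟩ = 10.402.
(Δp)² = 10.402 − (0.0000)² = 10.402.

10.4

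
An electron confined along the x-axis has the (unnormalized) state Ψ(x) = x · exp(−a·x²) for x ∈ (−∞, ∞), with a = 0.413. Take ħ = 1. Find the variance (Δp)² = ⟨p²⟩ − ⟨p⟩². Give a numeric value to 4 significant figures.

1.239

Compute ⟨p⟩ and ⟨p²⟩ separately; (Δp)² = ⟨p²⟩ − ⟨p⟩².
Expand each integrand as polynomial × e^(−2ax²) and use ∫x^(2j)·e^(−2ax²) dx = (2j−1)!!/(4a)^j · √(π/(2a)), odd powers → 0; here √(π/(2a)) = 1.9502. Differentiate with the product rule, d/dx e^(−ax²) = −2ax·e^(−ax²).
Normalization: ∫|Ψ|² dx = 1.1805.
⟨p⟩ = 0.0000 and ⟨p²⟩ = 1.2390.
(Δp)² = 1.2390 − (0.0000)² = 1.2390.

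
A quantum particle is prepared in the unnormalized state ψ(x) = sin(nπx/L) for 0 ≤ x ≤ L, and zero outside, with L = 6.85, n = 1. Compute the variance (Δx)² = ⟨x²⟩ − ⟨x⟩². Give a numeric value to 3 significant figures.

Compute ⟨x⟩ and ⟨x²⟩ separately, then (Δx)² = ⟨x²⟩ − ⟨x⟩².
With sin²θ = (1 − cos2θ)/2 on 0 ≤ x ≤ L: ∫sin²(nπx/L) dx = L/2, ∫x·sin²(nπx/L) dx = L²/4, ∫x²·sin²(nπx/L) dx = L³·(1/6 − 1/(4n²π²)); higher powers xᵏ the same way, integrating xᵏ·cos(2nπx/L) by parts.
Normalization: ∫|ψ|² dx = 3.4250.
⟨x⟩ = 3.4250 and ⟨x²⟩ = 13.264.
(Δx)² = 13.264 − (3.4250)² = 1.5331.

1.53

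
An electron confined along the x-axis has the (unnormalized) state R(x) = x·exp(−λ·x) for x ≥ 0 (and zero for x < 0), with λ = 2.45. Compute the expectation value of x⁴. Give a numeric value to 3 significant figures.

⟨x⁴⟩ = ∫ x⁴·|R|² dx / ∫|R|² dx (integrals over the domain).
Every integrand reduces to terms xʲ·e^(−2λx) on [0, ∞); use ∫₀^∞ xʲ·e^(−2λx) dx = j!/(2λ)^(j+1).
State is unnormalized: ∫|R|² dx = 0.017000, and ∫R*·x⁴·R dx = 0.010616, so ⟨x⁴⟩ = 0.010616 / 0.017000.
⟨x⁴⟩ = 0.62448.

0.624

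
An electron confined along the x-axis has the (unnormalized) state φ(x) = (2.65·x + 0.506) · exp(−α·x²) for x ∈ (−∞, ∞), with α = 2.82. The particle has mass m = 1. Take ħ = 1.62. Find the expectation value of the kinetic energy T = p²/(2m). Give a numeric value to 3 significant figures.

8.94

T = −(ħ²/2m) d²/dx², so ⟨T⟩ = −(ħ²/2m) ∫ φ*·φ'' dx / ∫|φ|² dx; with m = 1.
Expand each integrand as polynomial × e^(−2αx²) and use ∫x^(2j)·e^(−2αx²) dx = (2j−1)!!/(4α)^j · √(π/(2α)), odd powers → 0; here √(π/(2α)) = 0.74634. Differentiate with the product rule, d/dx e^(−αx²) = −2αx·e^(−αx²).
State is unnormalized: ∫|φ|² dx = 0.65573, and ∫φ*·(−ħ²/2m · φ'') dx = 5.8652, so ⟨T⟩ = 5.8652 / 0.65573.
⟨T⟩ = 8.9445.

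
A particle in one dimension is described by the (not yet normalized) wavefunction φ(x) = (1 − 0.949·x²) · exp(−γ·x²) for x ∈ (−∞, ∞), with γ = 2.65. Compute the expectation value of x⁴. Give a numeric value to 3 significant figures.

0.0122

⟨x⁴⟩ = ∫ x⁴·|φ|² dx / ∫|φ|² dx (integrals over the domain).
Expand each integrand as polynomial × e^(−2γx²) and use ∫x^(2j)·e^(−2γx²) dx = (2j−1)!!/(4γ)^j · √(π/(2γ)), odd powers → 0; here √(π/(2γ)) = 0.76990.
State is unnormalized: ∫|φ|² dx = 0.65056, and ∫φ*·x⁴·φ dx = 0.0079194, so ⟨x⁴⟩ = 0.0079194 / 0.65056.
⟨x⁴⟩ = 0.012173.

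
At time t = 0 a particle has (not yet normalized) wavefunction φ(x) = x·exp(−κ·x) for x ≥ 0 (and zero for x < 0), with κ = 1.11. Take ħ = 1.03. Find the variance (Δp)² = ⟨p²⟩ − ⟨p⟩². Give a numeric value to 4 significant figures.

1.307

Compute ⟨p⟩ and ⟨p²⟩ separately; (Δp)² = ⟨p²⟩ − ⟨p⟩².
Differentiate x·exp(−κ·x) with the product rule; every integrand then reduces to terms xʲ·e^(−2κx) on [0, ∞), with ∫₀^∞ xʲ·e^(−2κx) dx = j!/(2κ)^(j+1).
Normalization: ∫|φ|² dx = 0.18280.
⟨p⟩ = 0.0000 and ⟨p²⟩ = 1.3071.
(Δp)² = 1.3071 − (0.0000)² = 1.3071.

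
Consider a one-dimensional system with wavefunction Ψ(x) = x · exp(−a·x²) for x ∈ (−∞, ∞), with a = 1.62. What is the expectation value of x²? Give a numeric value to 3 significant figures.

0.463

⟨x²⟩ = ∫ x²·|Ψ|² dx / ∫|Ψ|² dx (integrals over the domain).
Expand each integrand as polynomial × e^(−2ax²) and use ∫x^(2j)·e^(−2ax²) dx = (2j−1)!!/(4a)^j · √(π/(2a)), odd powers → 0; here √(π/(2a)) = 0.98470.
State is unnormalized: ∫|Ψ|² dx = 0.15196, and ∫Ψ*·x²·Ψ dx = 0.070352, so ⟨x²⟩ = 0.070352 / 0.15196.
⟨x²⟩ = 0.46296.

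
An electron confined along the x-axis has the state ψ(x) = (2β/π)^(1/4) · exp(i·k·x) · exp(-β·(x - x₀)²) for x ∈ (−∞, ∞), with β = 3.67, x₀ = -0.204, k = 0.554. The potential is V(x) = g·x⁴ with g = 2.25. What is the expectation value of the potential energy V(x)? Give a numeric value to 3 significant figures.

⟨V⟩ = ∫ V(x)·|ψ|² dx.
Gaussian moments (u = x − x₀): ∫u^(2j)·e^(−2βu²) du = (2j−1)!!/(4β)^j · √(π/(2β)), odd powers integrate to 0; here √(π/(2β)) = 0.65422.
⟨V⟩ = 0.073490.

0.0735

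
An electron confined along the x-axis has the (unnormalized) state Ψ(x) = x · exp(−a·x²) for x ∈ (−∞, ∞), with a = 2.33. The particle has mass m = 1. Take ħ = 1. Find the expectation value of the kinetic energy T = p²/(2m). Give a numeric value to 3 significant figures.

T = −(ħ²/2m) d²/dx², so ⟨T⟩ = −(ħ²/2m) ∫ Ψ*·Ψ'' dx / ∫|Ψ|² dx; with m = 1.
Expand each integrand as polynomial × e^(−2ax²) and use ∫x^(2j)·e^(−2ax²) dx = (2j−1)!!/(4a)^j · √(π/(2a)), odd powers → 0; here √(π/(2a)) = 0.82107. Differentiate with the product rule, d/dx e^(−ax²) = −2ax·e^(−ax²).
State is unnormalized: ∫|Ψ|² dx = 0.088098, and ∫Ψ*·(−ħ²/2m · Ψ'') dx = 0.30790, so ⟨T⟩ = 0.30790 / 0.088098.
⟨T⟩ = 3.4950.

3.50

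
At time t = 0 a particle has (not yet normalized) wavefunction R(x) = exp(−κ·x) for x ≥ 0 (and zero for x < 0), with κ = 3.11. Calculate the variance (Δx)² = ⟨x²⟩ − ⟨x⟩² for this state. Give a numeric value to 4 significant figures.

0.02585

Compute ⟨x⟩ and ⟨x²⟩ separately, then (Δx)² = ⟨x²⟩ − ⟨x⟩².
Every integrand reduces to terms xʲ·e^(−2κx) on [0, ∞); use ∫₀^∞ xʲ·e^(−2κx) dx = j!/(2κ)^(j+1).
Normalization: ∫|R|² dx = 0.16077.
⟨x⟩ = 0.16077 and ⟨x²⟩ = 0.051695.
(Δx)² = 0.051695 − (0.16077)² = 0.025848.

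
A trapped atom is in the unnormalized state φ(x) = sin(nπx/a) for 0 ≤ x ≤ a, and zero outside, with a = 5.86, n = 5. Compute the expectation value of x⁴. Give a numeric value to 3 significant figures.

⟨x⁴⟩ = ∫ x⁴·|φ|² dx / ∫|φ|² dx (integrals over the domain).
With sin²θ = (1 − cos2θ)/2 on 0 ≤ x ≤ a: ∫sin²(nπx/a) dx = a/2, ∫x·sin²(nπx/a) dx = a²/4, ∫x²·sin²(nπx/a) dx = a³·(1/6 − 1/(4n²π²)); higher powers xᵏ the same way, integrating xᵏ·cos(2nπx/a) by parts.
State is unnormalized: ∫|φ|² dx = 2.9300, and ∫φ*·x⁴·φ dx = 677.10, so ⟨x⁴⟩ = 677.10 / 2.9300.
⟨x⁴⟩ = 231.09.

231.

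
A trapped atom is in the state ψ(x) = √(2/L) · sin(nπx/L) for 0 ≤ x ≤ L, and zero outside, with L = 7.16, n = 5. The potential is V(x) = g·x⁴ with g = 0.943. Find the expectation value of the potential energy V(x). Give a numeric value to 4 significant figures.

485.7

⟨V⟩ = ∫ V(x)·|ψ|² dx.
With sin²θ = (1 − cos2θ)/2 on 0 ≤ x ≤ L: ∫sin²(nπx/L) dx = L/2, ∫x·sin²(nπx/L) dx = L²/4, ∫x²·sin²(nπx/L) dx = L³·(1/6 − 1/(4n²π²)); higher powers xᵏ the same way, integrating xᵏ·cos(2nπx/L) by parts.
⟨V⟩ = 485.69.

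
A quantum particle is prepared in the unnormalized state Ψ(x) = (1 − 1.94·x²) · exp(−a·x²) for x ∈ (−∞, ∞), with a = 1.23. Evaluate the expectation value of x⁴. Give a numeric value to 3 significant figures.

⟨x⁴⟩ = ∫ x⁴·|Ψ|² dx / ∫|Ψ|² dx (integrals over the domain).
Expand each integrand as polynomial × e^(−2ax²) and use ∫x^(2j)·e^(−2ax²) dx = (2j−1)!!/(4a)^j · √(π/(2a)), odd powers → 0; here √(π/(2a)) = 1.1301.
State is unnormalized: ∫|Ψ|² dx = 0.76599, and ∫Ψ*·x⁴·Ψ dx = 0.34995, so ⟨x⁴⟩ = 0.34995 / 0.76599.
⟨x⁴⟩ = 0.45687.

0.457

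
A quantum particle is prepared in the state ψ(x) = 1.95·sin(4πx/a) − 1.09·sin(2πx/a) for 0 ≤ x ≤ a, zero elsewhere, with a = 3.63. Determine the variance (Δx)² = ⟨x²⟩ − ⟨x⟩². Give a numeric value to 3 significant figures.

Compute ⟨x⟩ and ⟨x²⟩ separately, then (Δx)² = ⟨x²⟩ − ⟨x⟩².
On 0 ≤ x ≤ a (j ≠ l): ∫sin²(jπx/a) dx = a/2, ∫sin(jπx/a)·sin(lπx/a) dx = 0; diagonal moments ∫x·sin²(jπx/a) dx = a²/4, ∫x²·sin²(jπx/a) dx = a³·(1/6 − 1/(4j²π²)); cross terms ∫x·sin(jπx/a)·sin(lπx/a) dx = 0 for j + l even and −4jla²/(π²(j² − l²)²) for j + l odd, ∫x²·sin(jπx/a)·sin(lπx/a) dx = (−1)^(j+l)·4jla³/(π²(j² − l²)²); higher powers the same way via product-to-sum and parts.
Normalization: ∫|ψ|² dx = 9.0579.
⟨x⟩ = 1.8150 and ⟨x²⟩ = 3.8153.
(Δx)² = 3.8153 − (1.8150)² = 0.52112.

0.521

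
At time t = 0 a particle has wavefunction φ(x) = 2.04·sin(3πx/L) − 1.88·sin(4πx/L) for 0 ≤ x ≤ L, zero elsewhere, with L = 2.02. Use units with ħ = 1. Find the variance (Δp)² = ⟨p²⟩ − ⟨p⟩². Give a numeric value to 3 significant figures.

29.5

Compute ⟨p⟩ and ⟨p²⟩ separately; (Δp)² = ⟨p²⟩ − ⟨p⟩².
d²/dx² sin(jπx/L) = −(jπ/L)²·sin(jπx/L); on 0 ≤ x ≤ L, ∫sin²(jπx/L) dx = L/2 and ∫sin(jπx/L)·sin(lπx/L) dx = 0 for j ≠ l, so only diagonal terms survive in ∫|φ|² and ∫φ·φ″; ∫φ·φ′ dx = [φ²/2] between the walls = 0.
Normalization: ∫|φ|² dx = 7.7730.
⟨p⟩ = 0.0000 and ⟨p²⟩ = 29.545.
(Δp)² = 29.545 − (0.0000)² = 29.545.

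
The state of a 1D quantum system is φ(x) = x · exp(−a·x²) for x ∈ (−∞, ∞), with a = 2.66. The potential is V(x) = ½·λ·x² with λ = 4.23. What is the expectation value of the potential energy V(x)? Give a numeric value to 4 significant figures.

⟨V⟩ = ∫ V(x)·|φ|² dx / ∫|φ|² dx.
Expand each integrand as polynomial × e^(−2ax²) and use ∫x^(2j)·e^(−2ax²) dx = (2j−1)!!/(4a)^j · √(π/(2a)), odd powers → 0; here √(π/(2a)) = 0.76846.
State is unnormalized: ∫|φ|² dx = 0.072223, and ∫φ*·V(x)·φ dx = 0.043069, so ⟨V⟩ = 0.043069 / 0.072223.
⟨V⟩ = 0.59633.

0.5963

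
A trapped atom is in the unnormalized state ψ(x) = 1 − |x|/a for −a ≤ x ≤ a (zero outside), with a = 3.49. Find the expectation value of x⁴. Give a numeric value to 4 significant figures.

4.239

⟨x⁴⟩ = ∫ x⁴·|ψ|² dx / ∫|ψ|² dx (integrals over the domain).
ψ is even, so ∫ over [−a, a] = 2∫₀ᵃ with ψ = 1 − x/a there: ∫₀ᵃ (1 − x/a)² dx = a/3, ∫₀ᵃ x²(1 − x/a)² dx = a³/30, ∫₀ᵃ x⁴(1 − x/a)² dx = a⁵/105.
State is unnormalized: ∫|ψ|² dx = 2.3267, and ∫ψ*·x⁴·ψ dx = 9.8621, so ⟨x⁴⟩ = 9.8621 / 2.3267.
⟨x⁴⟩ = 4.2387.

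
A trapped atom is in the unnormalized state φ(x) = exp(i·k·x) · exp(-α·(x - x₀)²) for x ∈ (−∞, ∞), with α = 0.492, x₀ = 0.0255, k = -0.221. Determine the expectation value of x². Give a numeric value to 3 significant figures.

0.509

⟨x²⟩ = ∫ x²·|φ|² dx / ∫|φ|² dx (integrals over the domain).
Gaussian moments (u = x − x₀): ∫u^(2j)·e^(−2αu²) du = (2j−1)!!/(4α)^j · √(π/(2α)), odd powers integrate to 0; here √(π/(2α)) = 1.7868.
State is unnormalized: ∫|φ|² dx = 1.7868, and ∫φ*·x²·φ dx = 0.90909, so ⟨x²⟩ = 0.90909 / 1.7868.
⟨x²⟩ = 0.50878.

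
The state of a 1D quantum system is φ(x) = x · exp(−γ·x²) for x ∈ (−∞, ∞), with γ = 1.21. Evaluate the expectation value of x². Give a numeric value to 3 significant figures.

⟨x²⟩ = ∫ x²·|φ|² dx / ∫|φ|² dx (integrals over the domain).
Expand each integrand as polynomial × e^(−2γx²) and use ∫x^(2j)·e^(−2γx²) dx = (2j−1)!!/(4γ)^j · √(π/(2γ)), odd powers → 0; here √(π/(2γ)) = 1.1394.
State is unnormalized: ∫|φ|² dx = 0.23541, and ∫φ*·x²·φ dx = 0.14591, so ⟨x²⟩ = 0.14591 / 0.23541.
⟨x²⟩ = 0.61983.

0.620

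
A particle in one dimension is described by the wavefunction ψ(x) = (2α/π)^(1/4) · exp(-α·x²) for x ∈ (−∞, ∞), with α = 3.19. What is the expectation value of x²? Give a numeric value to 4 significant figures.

0.07837

⟨x²⟩ = ∫ x²·|ψ|² dx (integrals over the domain).
Gaussian moments: ∫x^(2j)·e^(−2αx²) dx = (2j−1)!!/(4α)^j · √(π/(2α)), odd powers integrate to 0; here √(π/(2α)) = 0.70172.
⟨x²⟩ = 0.078370.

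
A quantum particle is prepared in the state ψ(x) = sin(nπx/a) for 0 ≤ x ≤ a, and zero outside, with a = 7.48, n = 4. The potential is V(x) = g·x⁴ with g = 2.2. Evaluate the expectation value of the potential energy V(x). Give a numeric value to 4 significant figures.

⟨V⟩ = ∫ V(x)·|ψ|² dx / ∫|ψ|² dx.
With sin²θ = (1 − cos2θ)/2 on 0 ≤ x ≤ a: ∫sin²(nπx/a) dx = a/2, ∫x·sin²(nπx/a) dx = a²/4, ∫x²·sin²(nπx/a) dx = a³·(1/6 − 1/(4n²π²)); higher powers xᵏ the same way, integrating xᵏ·cos(2nπx/a) by parts.
State is unnormalized: ∫|ψ|² dx = 3.7400, and ∫ψ*·V(x)·ψ dx = 4989.9, so ⟨V⟩ = 4989.9 / 3.7400.
⟨V⟩ = 1334.2.

1334.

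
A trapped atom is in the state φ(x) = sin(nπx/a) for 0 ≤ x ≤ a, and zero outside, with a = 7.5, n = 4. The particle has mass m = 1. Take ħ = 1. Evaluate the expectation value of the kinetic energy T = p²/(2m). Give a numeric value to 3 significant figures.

T = −(ħ²/2m) d²/dx², so ⟨T⟩ = −(ħ²/2m) ∫ φ*·φ'' dx / ∫|φ|² dx; with m = 1.
d/dx sin(nπx/a) = (nπ/a)·cos(nπx/a) and d²/dx² sin(nπx/a) = −(nπ/a)²·sin(nπx/a); on 0 ≤ x ≤ a, ∫sin²(nπx/a) dx = a/2 and ∫sin(nπx/a)·cos(nπx/a) dx = 0.
State is unnormalized: ∫|φ|² dx = 3.7500, and ∫φ*·(−ħ²/2m · φ'') dx = 5.2638, so ⟨T⟩ = 5.2638 / 3.7500.
⟨T⟩ = 1.4037.

1.40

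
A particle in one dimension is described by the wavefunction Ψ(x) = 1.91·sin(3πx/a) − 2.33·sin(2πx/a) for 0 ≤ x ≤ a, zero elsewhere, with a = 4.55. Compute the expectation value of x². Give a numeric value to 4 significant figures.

10.65

⟨x²⟩ = ∫ x²·|Ψ|² dx / ∫|Ψ|² dx (integrals over the domain).
On 0 ≤ x ≤ a (j ≠ l): ∫sin²(jπx/a) dx = a/2, ∫sin(jπx/a)·sin(lπx/a) dx = 0; diagonal moments ∫x·sin²(jπx/a) dx = a²/4, ∫x²·sin²(jπx/a) dx = a³·(1/6 − 1/(4j²π²)); cross terms ∫x·sin(jπx/a)·sin(lπx/a) dx = 0 for j + l even and −4jla²/(π²(j² − l²)²) for j + l odd, ∫x²·sin(jπx/a)·sin(lπx/a) dx = (−1)^(j+l)·4jla³/(π²(j² − l²)²); higher powers the same way via product-to-sum and parts.
State is unnormalized: ∫|Ψ|² dx = 20.650, and ∫Ψ*·x²·Ψ dx = 219.85, so ⟨x²⟩ = 219.85 / 20.650.
⟨x²⟩ = 10.646.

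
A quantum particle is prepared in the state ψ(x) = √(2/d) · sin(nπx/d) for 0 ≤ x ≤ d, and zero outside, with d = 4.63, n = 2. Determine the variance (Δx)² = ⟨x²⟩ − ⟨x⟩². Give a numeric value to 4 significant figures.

Compute ⟨x⟩ and ⟨x²⟩ separately, then (Δx)² = ⟨x²⟩ − ⟨x⟩².
With sin²θ = (1 − cos2θ)/2 on 0 ≤ x ≤ d: ∫sin²(nπx/d) dx = d/2, ∫x·sin²(nπx/d) dx = d²/4, ∫x²·sin²(nπx/d) dx = d³·(1/6 − 1/(4n²π²)); higher powers xᵏ the same way, integrating xᵏ·cos(2nπx/d) by parts.
⟨x⟩ = 2.3150 and ⟨x²⟩ = 6.8741.
(Δx)² = 6.8741 − (2.3150)² = 1.5149.

1.515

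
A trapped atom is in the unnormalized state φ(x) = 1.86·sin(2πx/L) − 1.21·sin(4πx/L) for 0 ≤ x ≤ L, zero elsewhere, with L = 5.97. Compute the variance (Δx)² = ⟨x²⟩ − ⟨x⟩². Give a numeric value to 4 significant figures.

Compute ⟨x⟩ and ⟨x²⟩ separately, then (Δx)² = ⟨x²⟩ − ⟨x⟩².
On 0 ≤ x ≤ L (j ≠ l): ∫sin²(jπx/L) dx = L/2, ∫sin(jπx/L)·sin(lπx/L) dx = 0; diagonal moments ∫x·sin²(jπx/L) dx = L²/4, ∫x²·sin²(jπx/L) dx = L³·(1/6 − 1/(4j²π²)); cross terms ∫x·sin(jπx/L)·sin(lπx/L) dx = 0 for j + l even and −4jlL²/(π²(j² − l²)²) for j + l odd, ∫x²·sin(jπx/L)·sin(lπx/L) dx = (−1)^(j+l)·4jlL³/(π²(j² − l²)²); higher powers the same way via product-to-sum and parts.
Normalization: ∫|φ|² dx = 14.697.
⟨x⟩ = 2.9850 and ⟨x²⟩ = 10.062.
(Δx)² = 10.062 − (2.9850)² = 1.1521.

1.152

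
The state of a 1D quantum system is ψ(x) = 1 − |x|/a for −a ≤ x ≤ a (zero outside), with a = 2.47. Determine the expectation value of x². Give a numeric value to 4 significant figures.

⟨x²⟩ = ∫ x²·|ψ|² dx / ∫|ψ|² dx (integrals over the domain).
ψ is even, so ∫ over [−a, a] = 2∫₀ᵃ with ψ = 1 − x/a there: ∫₀ᵃ (1 − x/a)² dx = a/3, ∫₀ᵃ x²(1 − x/a)² dx = a³/30, ∫₀ᵃ x⁴(1 − x/a)² dx = a⁵/105.
State is unnormalized: ∫|ψ|² dx = 1.6467, and ∫ψ*·x²·ψ dx = 1.0046, so ⟨x²⟩ = 1.0046 / 1.6467.
⟨x²⟩ = 0.61009.

0.6101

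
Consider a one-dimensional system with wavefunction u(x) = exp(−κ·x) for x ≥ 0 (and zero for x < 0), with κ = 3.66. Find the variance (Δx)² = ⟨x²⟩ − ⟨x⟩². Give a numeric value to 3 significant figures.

Compute ⟨x⟩ and ⟨x²⟩ separately, then (Δx)² = ⟨x²⟩ − ⟨x⟩².
Every integrand reduces to terms xʲ·e^(−2κx) on [0, ∞); use ∫₀^∞ xʲ·e^(−2κx) dx = j!/(2κ)^(j+1).
Normalization: ∫|u|² dx = 0.13661.
⟨x⟩ = 0.13661 and ⟨x²⟩ = 0.037326.
(Δx)² = 0.037326 − (0.13661)² = 0.018663.

0.0187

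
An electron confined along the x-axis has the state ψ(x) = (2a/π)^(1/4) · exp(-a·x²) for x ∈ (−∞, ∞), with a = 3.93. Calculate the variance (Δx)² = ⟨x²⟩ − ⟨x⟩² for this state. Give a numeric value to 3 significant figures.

0.0636

Compute ⟨x⟩ and ⟨x²⟩ separately, then (Δx)² = ⟨x²⟩ − ⟨x⟩².
Gaussian moments: ∫x^(2j)·e^(−2ax²) dx = (2j−1)!!/(4a)^j · √(π/(2a)), odd powers integrate to 0; here √(π/(2a)) = 0.63221.
⟨x⟩ = 0.0000 and ⟨x²⟩ = 0.063613.
(Δx)² = 0.063613 − (0.0000)² = 0.063613.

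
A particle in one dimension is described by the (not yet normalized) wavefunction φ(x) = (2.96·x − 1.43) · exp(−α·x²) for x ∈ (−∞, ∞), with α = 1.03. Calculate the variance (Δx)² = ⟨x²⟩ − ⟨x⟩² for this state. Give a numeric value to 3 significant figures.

Compute ⟨x⟩ and ⟨x²⟩ separately, then (Δx)² = ⟨x²⟩ − ⟨x⟩².
Expand each integrand as polynomial × e^(−2αx²) and use ∫x^(2j)·e^(−2αx²) dx = (2j−1)!!/(4α)^j · √(π/(2α)), odd powers → 0; here √(π/(2α)) = 1.2349.
Normalization: ∫|φ|² dx = 5.1515.
⟨x⟩ = -0.49257 and ⟨x²⟩ = 0.49019.
(Δx)² = 0.49019 − (-0.49257)² = 0.24757.

0.248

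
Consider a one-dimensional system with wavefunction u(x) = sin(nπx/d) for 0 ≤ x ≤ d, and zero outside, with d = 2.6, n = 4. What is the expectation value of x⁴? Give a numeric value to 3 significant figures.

8.85

⟨x⁴⟩ = ∫ x⁴·|u|² dx / ∫|u|² dx (integrals over the domain).
With sin²θ = (1 − cos2θ)/2 on 0 ≤ x ≤ d: ∫sin²(nπx/d) dx = d/2, ∫x·sin²(nπx/d) dx = d²/4, ∫x²·sin²(nπx/d) dx = d³·(1/6 − 1/(4n²π²)); higher powers xᵏ the same way, integrating xᵏ·cos(2nπx/d) by parts.
State is unnormalized: ∫|u|² dx = 1.3000, and ∫u*·x⁴·u dx = 11.509, so ⟨x⁴⟩ = 11.509 / 1.3000.
⟨x⁴⟩ = 8.8529.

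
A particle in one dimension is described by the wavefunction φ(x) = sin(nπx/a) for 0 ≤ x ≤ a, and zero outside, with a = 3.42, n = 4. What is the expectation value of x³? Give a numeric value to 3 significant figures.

⟨x³⟩ = ∫ x³·|φ|² dx / ∫|φ|² dx (integrals over the domain).
With sin²θ = (1 − cos2θ)/2 on 0 ≤ x ≤ a: ∫sin²(nπx/a) dx = a/2, ∫x·sin²(nπx/a) dx = a²/4, ∫x²·sin²(nπx/a) dx = a³·(1/6 − 1/(4n²π²)); higher powers xᵏ the same way, integrating xᵏ·cos(2nπx/a) by parts.
State is unnormalized: ∫|φ|² dx = 1.7100, and ∫φ*·x³·φ dx = 16.776, so ⟨x³⟩ = 16.776 / 1.7100.
⟨x³⟩ = 9.8104.

9.81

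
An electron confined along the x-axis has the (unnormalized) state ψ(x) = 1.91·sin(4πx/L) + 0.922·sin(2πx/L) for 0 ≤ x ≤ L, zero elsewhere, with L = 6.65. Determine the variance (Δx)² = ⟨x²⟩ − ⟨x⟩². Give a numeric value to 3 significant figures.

5.03

Compute ⟨x⟩ and ⟨x²⟩ separately, then (Δx)² = ⟨x²⟩ − ⟨x⟩².
On 0 ≤ x ≤ L (j ≠ l): ∫sin²(jπx/L) dx = L/2, ∫sin(jπx/L)·sin(lπx/L) dx = 0; diagonal moments ∫x·sin²(jπx/L) dx = L²/4, ∫x²·sin²(jπx/L) dx = L³·(1/6 − 1/(4j²π²)); cross terms ∫x·sin(jπx/L)·sin(lπx/L) dx = 0 for j + l even and −4jlL²/(π²(j² − l²)²) for j + l odd, ∫x²·sin(jπx/L)·sin(lπx/L) dx = (−1)^(j+l)·4jlL³/(π²(j² − l²)²); higher powers the same way via product-to-sum and parts.
Normalization: ∫|ψ|² dx = 14.956.
⟨x⟩ = 3.3250 and ⟨x²⟩ = 16.081.
(Δx)² = 16.081 − (3.3250)² = 5.0251.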